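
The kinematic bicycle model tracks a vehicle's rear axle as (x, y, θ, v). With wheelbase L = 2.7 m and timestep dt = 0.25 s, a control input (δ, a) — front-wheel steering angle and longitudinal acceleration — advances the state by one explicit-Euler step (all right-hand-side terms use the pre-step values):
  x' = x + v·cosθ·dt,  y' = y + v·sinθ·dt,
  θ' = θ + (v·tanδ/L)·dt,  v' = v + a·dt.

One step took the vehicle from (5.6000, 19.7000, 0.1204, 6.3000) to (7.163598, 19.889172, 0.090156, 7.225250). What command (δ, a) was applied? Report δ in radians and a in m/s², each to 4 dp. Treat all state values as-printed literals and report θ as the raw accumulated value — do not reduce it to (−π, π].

a = (v'−v)/dt = (0.925250)/0.25 = 3.7010
Δθ = θ'−θ = -0.030244;  (v·dt/L) = 6.3000·0.25/2.7 = 0.583333
tan δ = Δθ·L/(v·dt) = -0.051847  →  δ = -0.0518

δ = -0.0518, a = 3.7010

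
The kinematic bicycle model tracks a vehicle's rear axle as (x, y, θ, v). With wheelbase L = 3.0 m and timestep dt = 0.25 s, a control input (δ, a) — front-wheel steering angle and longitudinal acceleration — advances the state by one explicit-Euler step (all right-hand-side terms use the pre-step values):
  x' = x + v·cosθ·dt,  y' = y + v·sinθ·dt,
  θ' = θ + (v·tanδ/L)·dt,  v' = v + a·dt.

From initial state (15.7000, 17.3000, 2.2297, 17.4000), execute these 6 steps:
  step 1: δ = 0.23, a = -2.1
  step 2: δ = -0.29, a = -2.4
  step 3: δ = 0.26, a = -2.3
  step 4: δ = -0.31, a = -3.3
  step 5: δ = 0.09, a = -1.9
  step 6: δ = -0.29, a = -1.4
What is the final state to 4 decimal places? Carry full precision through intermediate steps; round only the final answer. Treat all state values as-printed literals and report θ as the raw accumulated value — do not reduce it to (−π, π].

(0.1192, 34.8771, 1.8450, 14.0500)

after step 1 (δ=0.23, a=-2.1): (13.036711, 20.739388, 2.569208, 16.875000)
after step 2 (δ=-0.29, a=-2.4): (9.490380, 23.024425, 2.149565, 16.275000)
after step 3 (δ=0.26, a=-2.3): (7.264801, 26.430525, 2.510357, 15.700000)
after step 4 (δ=-0.31, a=-3.3): (4.096153, 28.746837, 2.091261, 14.875000)
after step 5 (δ=0.09, a=-1.9): (2.246879, 31.973179, 2.203126, 14.400000)
after step 6 (δ=-0.29, a=-1.4): (0.119187, 34.877129, 1.845031, 14.050000)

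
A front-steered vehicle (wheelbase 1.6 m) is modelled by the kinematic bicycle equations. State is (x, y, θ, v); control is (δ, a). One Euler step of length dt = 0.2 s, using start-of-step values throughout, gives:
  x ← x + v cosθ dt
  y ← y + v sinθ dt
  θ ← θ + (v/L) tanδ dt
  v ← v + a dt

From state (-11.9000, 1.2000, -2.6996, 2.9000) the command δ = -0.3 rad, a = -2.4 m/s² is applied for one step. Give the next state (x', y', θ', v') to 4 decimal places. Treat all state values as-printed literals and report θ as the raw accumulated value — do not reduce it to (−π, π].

x' = -11.9000 + 2.9000·cos(-2.6996)·0.2 = -12.4243
y' = 1.2000 + 2.9000·sin(-2.6996)·0.2 = 0.9519
θ' = -2.6996 + (2.9000/1.6)·tan(-0.3)·0.2 = -2.8117
v' = 2.9000 − 2.4000·0.2 = 2.4200

(-12.4243, 0.9519, -2.8117, 2.4200)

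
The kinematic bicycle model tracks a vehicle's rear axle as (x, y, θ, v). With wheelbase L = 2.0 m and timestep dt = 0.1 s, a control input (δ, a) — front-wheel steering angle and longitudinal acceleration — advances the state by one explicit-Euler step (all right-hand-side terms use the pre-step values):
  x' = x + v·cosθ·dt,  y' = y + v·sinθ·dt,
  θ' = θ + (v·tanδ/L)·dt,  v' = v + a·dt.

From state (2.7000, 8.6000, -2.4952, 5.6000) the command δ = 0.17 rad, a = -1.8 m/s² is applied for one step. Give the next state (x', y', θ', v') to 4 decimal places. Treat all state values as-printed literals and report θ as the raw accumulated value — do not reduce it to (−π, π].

(2.2530, 8.2627, -2.4471, 5.4200)

x' = 2.7000 + 5.6000·cos(-2.4952)·0.1 = 2.2530
y' = 8.6000 + 5.6000·sin(-2.4952)·0.1 = 8.2627
θ' = -2.4952 + (5.6000/2.0)·tan(0.17)·0.1 = -2.4471
v' = 5.6000 − 1.8000·0.1 = 5.4200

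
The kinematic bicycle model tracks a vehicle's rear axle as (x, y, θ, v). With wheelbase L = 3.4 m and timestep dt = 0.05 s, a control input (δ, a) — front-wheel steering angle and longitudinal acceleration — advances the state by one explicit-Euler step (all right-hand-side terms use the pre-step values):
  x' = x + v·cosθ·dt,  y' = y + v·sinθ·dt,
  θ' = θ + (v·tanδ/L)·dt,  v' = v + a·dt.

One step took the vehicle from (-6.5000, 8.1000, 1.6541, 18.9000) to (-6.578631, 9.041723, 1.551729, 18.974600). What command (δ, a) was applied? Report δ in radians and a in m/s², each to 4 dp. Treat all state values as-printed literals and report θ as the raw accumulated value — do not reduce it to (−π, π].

a = (v'−v)/dt = (0.074600)/0.05 = 1.4920
Δθ = θ'−θ = -0.102371;  (v·dt/L) = 18.9000·0.05/3.4 = 0.277941
tan δ = Δθ·L/(v·dt) = -0.368319  →  δ = -0.3529

δ = -0.3529, a = 1.4920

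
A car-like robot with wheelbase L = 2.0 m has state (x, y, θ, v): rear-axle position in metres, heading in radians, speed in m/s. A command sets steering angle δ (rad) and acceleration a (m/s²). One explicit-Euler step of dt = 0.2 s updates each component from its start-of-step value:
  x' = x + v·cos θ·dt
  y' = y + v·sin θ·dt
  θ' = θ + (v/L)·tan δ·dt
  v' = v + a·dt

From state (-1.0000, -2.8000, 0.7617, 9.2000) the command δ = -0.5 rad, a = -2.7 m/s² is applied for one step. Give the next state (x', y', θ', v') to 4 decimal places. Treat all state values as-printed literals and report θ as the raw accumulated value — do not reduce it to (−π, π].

x' = -1.0000 + 9.2000·cos(0.7617)·0.2 = 0.3315
y' = -2.8000 + 9.2000·sin(0.7617)·0.2 = -1.5301
θ' = 0.7617 + (9.2000/2.0)·tan(-0.5)·0.2 = 0.2591
v' = 9.2000 − 2.7000·0.2 = 8.6600

(0.3315, -1.5301, 0.2591, 8.6600)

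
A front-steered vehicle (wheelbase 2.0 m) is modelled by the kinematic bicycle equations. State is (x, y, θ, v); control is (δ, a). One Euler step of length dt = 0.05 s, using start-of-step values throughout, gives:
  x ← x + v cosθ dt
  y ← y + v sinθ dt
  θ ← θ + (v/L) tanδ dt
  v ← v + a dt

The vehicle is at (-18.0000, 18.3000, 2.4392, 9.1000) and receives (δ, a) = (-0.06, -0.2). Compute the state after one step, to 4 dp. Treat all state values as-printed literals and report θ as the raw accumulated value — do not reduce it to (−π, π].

(-18.3473, 18.5940, 2.4255, 9.0900)

x' = -18.0000 + 9.1000·cos(2.4392)·0.05 = -18.3473
y' = 18.3000 + 9.1000·sin(2.4392)·0.05 = 18.5940
θ' = 2.4392 + (9.1000/2.0)·tan(-0.06)·0.05 = 2.4255
v' = 9.1000 − 0.2000·0.05 = 9.0900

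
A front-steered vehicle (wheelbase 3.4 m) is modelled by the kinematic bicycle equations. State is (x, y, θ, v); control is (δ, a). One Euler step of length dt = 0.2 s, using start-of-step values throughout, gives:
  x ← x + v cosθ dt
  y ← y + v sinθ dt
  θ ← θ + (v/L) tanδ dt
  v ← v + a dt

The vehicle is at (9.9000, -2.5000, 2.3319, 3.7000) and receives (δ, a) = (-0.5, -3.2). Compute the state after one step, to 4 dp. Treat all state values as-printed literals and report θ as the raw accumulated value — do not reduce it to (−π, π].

(9.3896, -1.9642, 2.2130, 3.0600)

x' = 9.9000 + 3.7000·cos(2.3319)·0.2 = 9.3896
y' = -2.5000 + 3.7000·sin(2.3319)·0.2 = -1.9642
θ' = 2.3319 + (3.7000/3.4)·tan(-0.5)·0.2 = 2.2130
v' = 3.7000 − 3.2000·0.2 = 3.0600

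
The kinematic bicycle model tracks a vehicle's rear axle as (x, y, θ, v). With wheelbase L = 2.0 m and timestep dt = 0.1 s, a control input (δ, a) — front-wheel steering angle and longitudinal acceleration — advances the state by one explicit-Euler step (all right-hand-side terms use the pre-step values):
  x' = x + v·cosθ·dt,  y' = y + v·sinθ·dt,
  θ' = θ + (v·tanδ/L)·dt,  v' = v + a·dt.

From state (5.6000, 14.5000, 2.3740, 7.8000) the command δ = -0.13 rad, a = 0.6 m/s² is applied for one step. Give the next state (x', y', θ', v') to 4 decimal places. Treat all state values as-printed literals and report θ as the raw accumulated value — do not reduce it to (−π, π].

(5.0387, 15.0416, 2.3230, 7.8600)

x' = 5.6000 + 7.8000·cos(2.3740)·0.1 = 5.0387
y' = 14.5000 + 7.8000·sin(2.3740)·0.1 = 15.0416
θ' = 2.3740 + (7.8000/2.0)·tan(-0.13)·0.1 = 2.3230
v' = 7.8000 + 0.6000·0.1 = 7.8600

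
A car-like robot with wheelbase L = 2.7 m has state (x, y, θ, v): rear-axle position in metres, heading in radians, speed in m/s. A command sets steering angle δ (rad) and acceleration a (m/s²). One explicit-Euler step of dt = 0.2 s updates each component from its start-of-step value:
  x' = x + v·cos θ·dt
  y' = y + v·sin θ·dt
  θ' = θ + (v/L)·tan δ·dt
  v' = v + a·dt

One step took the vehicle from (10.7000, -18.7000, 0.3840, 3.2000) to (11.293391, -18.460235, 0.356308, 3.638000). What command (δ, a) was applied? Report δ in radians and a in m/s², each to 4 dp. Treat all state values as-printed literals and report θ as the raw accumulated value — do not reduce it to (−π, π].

δ = -0.1163, a = 2.1900

a = (v'−v)/dt = (0.438000)/0.2 = 2.1900
Δθ = θ'−θ = -0.027692;  (v·dt/L) = 3.2000·0.2/2.7 = 0.237037
tan δ = Δθ·L/(v·dt) = -0.116826  →  δ = -0.1163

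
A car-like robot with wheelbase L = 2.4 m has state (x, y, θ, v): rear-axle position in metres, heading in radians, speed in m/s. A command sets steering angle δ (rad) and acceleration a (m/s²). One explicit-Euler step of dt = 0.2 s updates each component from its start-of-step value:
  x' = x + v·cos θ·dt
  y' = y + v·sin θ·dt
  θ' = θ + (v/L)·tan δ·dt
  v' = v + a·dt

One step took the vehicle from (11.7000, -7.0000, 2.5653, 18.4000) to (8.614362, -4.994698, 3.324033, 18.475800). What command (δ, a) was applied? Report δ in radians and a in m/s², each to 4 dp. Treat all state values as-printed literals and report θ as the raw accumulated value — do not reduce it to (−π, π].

a = (v'−v)/dt = (0.075800)/0.2 = 0.3790
Δθ = θ'−θ = 0.758733;  (v·dt/L) = 18.4000·0.2/2.4 = 1.533333
tan δ = Δθ·L/(v·dt) = 0.494826  →  δ = 0.4595

δ = 0.4595, a = 0.3790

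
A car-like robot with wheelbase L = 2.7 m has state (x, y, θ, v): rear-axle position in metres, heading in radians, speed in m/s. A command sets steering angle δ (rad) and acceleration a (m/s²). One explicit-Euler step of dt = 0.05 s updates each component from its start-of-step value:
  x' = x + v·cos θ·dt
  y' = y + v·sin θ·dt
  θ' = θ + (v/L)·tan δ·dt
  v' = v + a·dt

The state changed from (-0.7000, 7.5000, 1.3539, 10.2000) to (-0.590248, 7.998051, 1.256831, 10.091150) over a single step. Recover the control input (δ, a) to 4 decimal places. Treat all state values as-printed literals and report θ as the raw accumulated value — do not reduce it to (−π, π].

a = (v'−v)/dt = (-0.108850)/0.05 = -2.1770
Δθ = θ'−θ = -0.097069;  (v·dt/L) = 10.2000·0.05/2.7 = 0.188889
tan δ = Δθ·L/(v·dt) = -0.513895  →  δ = -0.4747

δ = -0.4747, a = -2.1770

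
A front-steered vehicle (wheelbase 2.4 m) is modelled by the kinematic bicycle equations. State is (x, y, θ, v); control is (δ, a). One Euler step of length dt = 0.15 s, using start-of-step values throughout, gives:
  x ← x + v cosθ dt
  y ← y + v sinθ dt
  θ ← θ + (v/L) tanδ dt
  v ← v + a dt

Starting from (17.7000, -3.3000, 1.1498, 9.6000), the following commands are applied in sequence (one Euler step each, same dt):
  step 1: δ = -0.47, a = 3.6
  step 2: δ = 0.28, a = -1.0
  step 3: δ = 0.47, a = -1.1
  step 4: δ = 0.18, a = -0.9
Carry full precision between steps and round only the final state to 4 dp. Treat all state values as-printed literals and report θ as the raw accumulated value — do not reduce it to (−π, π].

(20.4038, 1.8706, 1.4562, 9.6900)

after step 1 (δ=-0.47, a=3.6): (18.288485, -1.985738, 0.845020, 10.140000)
after step 2 (δ=0.28, a=-1.0): (19.297997, -0.848053, 1.027258, 9.990000)
after step 3 (δ=0.47, a=-1.1): (20.072972, 0.434490, 1.344419, 9.825000)
after step 4 (δ=0.18, a=-0.9): (20.403753, 1.870638, 1.456160, 9.690000)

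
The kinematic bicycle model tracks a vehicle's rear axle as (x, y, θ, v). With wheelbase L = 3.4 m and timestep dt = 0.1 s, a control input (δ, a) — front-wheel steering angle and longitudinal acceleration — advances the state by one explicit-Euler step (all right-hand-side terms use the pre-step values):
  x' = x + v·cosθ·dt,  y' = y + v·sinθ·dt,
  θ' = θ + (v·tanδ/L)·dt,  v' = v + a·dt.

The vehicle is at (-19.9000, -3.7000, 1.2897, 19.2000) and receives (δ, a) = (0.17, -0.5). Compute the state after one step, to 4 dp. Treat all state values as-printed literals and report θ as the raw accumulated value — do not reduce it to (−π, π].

x' = -19.9000 + 19.2000·cos(1.2897)·0.1 = -19.3674
y' = -3.7000 + 19.2000·sin(1.2897)·0.1 = -1.8554
θ' = 1.2897 + (19.2000/3.4)·tan(0.17)·0.1 = 1.3866
v' = 19.2000 − 0.5000·0.1 = 19.1500

(-19.3674, -1.8554, 1.3866, 19.1500)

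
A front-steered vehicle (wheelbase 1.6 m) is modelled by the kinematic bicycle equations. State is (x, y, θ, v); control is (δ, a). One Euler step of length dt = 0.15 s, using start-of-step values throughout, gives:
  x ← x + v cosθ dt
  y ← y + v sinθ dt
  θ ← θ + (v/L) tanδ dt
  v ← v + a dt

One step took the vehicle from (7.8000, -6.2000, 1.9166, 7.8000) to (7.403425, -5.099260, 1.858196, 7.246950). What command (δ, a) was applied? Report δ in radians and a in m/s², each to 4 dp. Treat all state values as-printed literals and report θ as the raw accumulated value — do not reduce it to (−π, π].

a = (v'−v)/dt = (-0.553050)/0.15 = -3.6870
Δθ = θ'−θ = -0.058404;  (v·dt/L) = 7.8000·0.15/1.6 = 0.731250
tan δ = Δθ·L/(v·dt) = -0.079869  →  δ = -0.0797

δ = -0.0797, a = -3.6870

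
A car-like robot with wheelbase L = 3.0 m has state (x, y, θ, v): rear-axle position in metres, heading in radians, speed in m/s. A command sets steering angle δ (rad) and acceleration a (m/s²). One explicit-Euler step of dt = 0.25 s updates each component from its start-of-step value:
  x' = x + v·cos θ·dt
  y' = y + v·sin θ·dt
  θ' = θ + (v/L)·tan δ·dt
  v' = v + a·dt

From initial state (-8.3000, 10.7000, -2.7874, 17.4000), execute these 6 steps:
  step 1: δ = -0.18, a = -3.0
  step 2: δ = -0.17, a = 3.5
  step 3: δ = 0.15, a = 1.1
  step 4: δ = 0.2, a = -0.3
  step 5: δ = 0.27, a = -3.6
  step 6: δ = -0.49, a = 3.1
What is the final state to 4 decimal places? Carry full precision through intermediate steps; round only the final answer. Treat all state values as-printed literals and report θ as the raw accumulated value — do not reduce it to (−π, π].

(-32.4061, 4.5547, -3.1071, 17.6000)

after step 1 (δ=-0.18, a=-3.0): (-12.379982, 9.191275, -3.051256, 16.650000)
after step 2 (δ=-0.17, a=3.5): (-16.525509, 8.815760, -3.289430, 17.525000)
after step 3 (δ=0.15, a=1.1): (-20.858968, 9.461114, -3.068709, 17.800000)
after step 4 (δ=0.2, a=-0.3): (-25.297154, 9.137070, -2.768023, 17.725000)
after step 5 (δ=0.27, a=-3.6): (-29.422783, 7.519923, -2.359228, 16.825000)
after step 6 (δ=-0.49, a=3.1): (-32.406059, 4.554691, -3.107083, 17.600000)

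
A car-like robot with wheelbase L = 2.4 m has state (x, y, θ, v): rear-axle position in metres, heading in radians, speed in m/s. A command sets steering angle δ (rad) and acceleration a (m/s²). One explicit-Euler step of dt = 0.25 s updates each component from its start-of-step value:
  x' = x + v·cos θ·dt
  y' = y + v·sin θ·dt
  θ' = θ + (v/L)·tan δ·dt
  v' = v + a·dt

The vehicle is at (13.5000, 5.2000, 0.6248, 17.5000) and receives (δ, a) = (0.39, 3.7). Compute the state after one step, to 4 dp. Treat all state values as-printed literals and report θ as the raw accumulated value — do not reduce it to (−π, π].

(17.0485, 7.7591, 1.3741, 18.4250)

x' = 13.5000 + 17.5000·cos(0.6248)·0.25 = 17.0485
y' = 5.2000 + 17.5000·sin(0.6248)·0.25 = 7.7591
θ' = 0.6248 + (17.5000/2.4)·tan(0.39)·0.25 = 1.3741
v' = 17.5000 + 3.7000·0.25 = 18.4250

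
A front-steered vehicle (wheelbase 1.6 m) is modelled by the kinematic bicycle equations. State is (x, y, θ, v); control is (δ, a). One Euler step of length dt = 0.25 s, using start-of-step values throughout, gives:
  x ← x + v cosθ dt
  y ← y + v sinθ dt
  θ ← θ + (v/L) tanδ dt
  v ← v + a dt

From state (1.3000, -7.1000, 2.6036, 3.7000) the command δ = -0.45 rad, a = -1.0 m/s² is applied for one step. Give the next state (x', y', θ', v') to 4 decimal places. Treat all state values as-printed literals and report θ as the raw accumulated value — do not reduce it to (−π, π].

(0.5057, -6.6260, 2.3243, 3.4500)

x' = 1.3000 + 3.7000·cos(2.6036)·0.25 = 0.5057
y' = -7.1000 + 3.7000·sin(2.6036)·0.25 = -6.6260
θ' = 2.6036 + (3.7000/1.6)·tan(-0.45)·0.25 = 2.3243
v' = 3.7000 − 1.0000·0.25 = 3.4500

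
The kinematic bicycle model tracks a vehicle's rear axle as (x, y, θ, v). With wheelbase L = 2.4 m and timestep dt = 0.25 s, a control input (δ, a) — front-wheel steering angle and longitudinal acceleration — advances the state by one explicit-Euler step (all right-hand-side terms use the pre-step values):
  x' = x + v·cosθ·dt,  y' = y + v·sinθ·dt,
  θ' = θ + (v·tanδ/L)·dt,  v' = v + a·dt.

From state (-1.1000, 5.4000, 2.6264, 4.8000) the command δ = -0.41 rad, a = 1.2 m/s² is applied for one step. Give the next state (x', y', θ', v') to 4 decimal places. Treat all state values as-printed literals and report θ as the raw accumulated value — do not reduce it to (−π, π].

x' = -1.1000 + 4.8000·cos(2.6264)·0.25 = -2.1442
y' = 5.4000 + 4.8000·sin(2.6264)·0.25 = 5.9912
θ' = 2.6264 + (4.8000/2.4)·tan(-0.41)·0.25 = 2.4091
v' = 4.8000 + 1.2000·0.25 = 5.1000

(-2.1442, 5.9912, 2.4091, 5.1000)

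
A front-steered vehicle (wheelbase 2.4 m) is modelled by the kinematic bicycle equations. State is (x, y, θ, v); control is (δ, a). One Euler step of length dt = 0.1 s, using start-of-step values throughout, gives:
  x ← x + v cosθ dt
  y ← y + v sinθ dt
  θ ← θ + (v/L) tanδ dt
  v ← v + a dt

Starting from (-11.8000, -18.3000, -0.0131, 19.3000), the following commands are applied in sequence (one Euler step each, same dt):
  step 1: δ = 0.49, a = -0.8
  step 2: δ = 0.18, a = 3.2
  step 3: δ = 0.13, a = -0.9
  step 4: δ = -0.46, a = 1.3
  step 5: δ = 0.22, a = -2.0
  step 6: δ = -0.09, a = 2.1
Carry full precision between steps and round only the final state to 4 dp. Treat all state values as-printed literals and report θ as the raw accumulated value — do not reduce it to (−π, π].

(-1.2962, -13.9469, 0.3760, 19.5900)

after step 1 (δ=0.49, a=-0.8): (-9.870166, -18.325282, 0.415833, 19.220000)
after step 2 (δ=0.18, a=3.2): (-8.111958, -17.548886, 0.561560, 19.540000)
after step 3 (δ=0.13, a=-0.9): (-6.458043, -16.508367, 0.668002, 19.450000)
after step 4 (δ=-0.46, a=1.3): (-4.931100, -15.303597, 0.266482, 19.580000)
after step 5 (δ=0.22, a=-2.0): (-3.042211, -14.787978, 0.448918, 19.380000)
after step 6 (δ=-0.09, a=2.1): (-1.296234, -13.946903, 0.376047, 19.590000)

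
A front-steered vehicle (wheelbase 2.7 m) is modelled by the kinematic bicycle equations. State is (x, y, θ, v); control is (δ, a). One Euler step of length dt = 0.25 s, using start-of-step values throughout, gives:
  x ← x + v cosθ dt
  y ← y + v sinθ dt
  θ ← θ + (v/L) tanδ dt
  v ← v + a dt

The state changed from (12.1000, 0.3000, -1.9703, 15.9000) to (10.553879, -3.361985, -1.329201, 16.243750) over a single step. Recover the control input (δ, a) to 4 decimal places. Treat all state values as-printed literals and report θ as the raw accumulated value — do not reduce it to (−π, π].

δ = 0.4107, a = 1.3750

a = (v'−v)/dt = (0.343750)/0.25 = 1.3750
Δθ = θ'−θ = 0.641099;  (v·dt/L) = 15.9000·0.25/2.7 = 1.472222
tan δ = Δθ·L/(v·dt) = 0.435463  →  δ = 0.4107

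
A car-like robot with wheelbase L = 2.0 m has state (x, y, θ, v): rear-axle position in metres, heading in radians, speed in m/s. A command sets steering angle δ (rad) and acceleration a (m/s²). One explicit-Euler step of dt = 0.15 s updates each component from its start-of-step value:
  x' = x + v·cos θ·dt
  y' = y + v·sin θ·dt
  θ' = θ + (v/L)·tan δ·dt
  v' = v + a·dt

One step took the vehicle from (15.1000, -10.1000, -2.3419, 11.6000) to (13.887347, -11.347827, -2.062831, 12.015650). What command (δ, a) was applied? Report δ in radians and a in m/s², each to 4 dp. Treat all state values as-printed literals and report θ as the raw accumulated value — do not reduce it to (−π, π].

δ = 0.3104, a = 2.7710

a = (v'−v)/dt = (0.415650)/0.15 = 2.7710
Δθ = θ'−θ = 0.279069;  (v·dt/L) = 11.6000·0.15/2.0 = 0.870000
tan δ = Δθ·L/(v·dt) = 0.320769  →  δ = 0.3104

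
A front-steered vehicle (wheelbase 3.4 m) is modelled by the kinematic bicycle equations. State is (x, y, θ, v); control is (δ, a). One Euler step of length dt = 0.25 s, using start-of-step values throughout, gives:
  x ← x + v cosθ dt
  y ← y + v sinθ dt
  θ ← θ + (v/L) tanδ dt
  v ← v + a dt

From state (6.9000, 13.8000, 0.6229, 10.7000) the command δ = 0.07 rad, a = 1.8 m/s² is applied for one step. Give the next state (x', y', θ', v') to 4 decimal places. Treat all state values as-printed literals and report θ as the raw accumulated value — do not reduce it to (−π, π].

(9.0726, 15.3606, 0.6781, 11.1500)

x' = 6.9000 + 10.7000·cos(0.6229)·0.25 = 9.0726
y' = 13.8000 + 10.7000·sin(0.6229)·0.25 = 15.3606
θ' = 0.6229 + (10.7000/3.4)·tan(0.07)·0.25 = 0.6781
v' = 10.7000 + 1.8000·0.25 = 11.1500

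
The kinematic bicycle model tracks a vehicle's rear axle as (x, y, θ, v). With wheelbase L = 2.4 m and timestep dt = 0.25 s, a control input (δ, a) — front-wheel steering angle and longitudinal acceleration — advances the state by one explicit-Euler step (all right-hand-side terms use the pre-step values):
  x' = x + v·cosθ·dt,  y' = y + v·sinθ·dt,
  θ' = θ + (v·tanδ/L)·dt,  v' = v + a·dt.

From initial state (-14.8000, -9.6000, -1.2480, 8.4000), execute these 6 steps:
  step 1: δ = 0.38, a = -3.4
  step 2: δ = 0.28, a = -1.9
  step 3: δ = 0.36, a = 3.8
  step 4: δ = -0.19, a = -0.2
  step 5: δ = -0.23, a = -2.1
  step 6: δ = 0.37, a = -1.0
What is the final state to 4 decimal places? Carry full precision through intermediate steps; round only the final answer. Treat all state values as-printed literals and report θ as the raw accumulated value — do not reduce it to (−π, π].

after step 1 (δ=0.38, a=-3.4): (-14.133839, -11.591539, -0.898514, 7.550000)
after step 2 (δ=0.28, a=-1.9): (-12.958354, -13.068324, -0.672364, 7.075000)
after step 3 (δ=0.36, a=3.8): (-11.574570, -14.169967, -0.394963, 8.025000)
after step 4 (δ=-0.19, a=-0.2): (-9.722780, -14.941921, -0.555731, 7.975000)
after step 5 (δ=-0.23, a=-2.1): (-8.029059, -15.993752, -0.750240, 7.450000)
after step 6 (δ=0.37, a=-1.0): (-6.666594, -17.263632, -0.449242, 7.200000)

(-6.6666, -17.2636, -0.4492, 7.2000)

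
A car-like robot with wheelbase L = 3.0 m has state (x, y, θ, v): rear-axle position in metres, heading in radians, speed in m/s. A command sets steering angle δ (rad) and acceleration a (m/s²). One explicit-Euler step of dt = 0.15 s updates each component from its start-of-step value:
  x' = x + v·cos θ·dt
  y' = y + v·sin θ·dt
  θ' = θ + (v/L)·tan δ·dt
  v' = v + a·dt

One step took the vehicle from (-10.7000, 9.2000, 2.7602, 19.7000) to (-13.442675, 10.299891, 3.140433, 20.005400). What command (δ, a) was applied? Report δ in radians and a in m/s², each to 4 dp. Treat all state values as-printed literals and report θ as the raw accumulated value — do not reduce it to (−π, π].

δ = 0.3684, a = 2.0360

a = (v'−v)/dt = (0.305400)/0.15 = 2.0360
Δθ = θ'−θ = 0.380233;  (v·dt/L) = 19.7000·0.15/3.0 = 0.985000
tan δ = Δθ·L/(v·dt) = 0.386023  →  δ = 0.3684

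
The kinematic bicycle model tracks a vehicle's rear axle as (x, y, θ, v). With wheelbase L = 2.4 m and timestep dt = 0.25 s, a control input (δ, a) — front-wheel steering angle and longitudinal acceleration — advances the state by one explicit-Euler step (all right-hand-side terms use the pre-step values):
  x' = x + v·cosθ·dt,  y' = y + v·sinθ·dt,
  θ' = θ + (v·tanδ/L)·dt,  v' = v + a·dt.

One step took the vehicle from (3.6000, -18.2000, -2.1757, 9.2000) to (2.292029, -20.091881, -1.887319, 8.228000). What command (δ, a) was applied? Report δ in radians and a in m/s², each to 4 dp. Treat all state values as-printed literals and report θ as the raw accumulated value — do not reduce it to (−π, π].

δ = 0.2923, a = -3.8880

a = (v'−v)/dt = (-0.972000)/0.25 = -3.8880
Δθ = θ'−θ = 0.288381;  (v·dt/L) = 9.2000·0.25/2.4 = 0.958333
tan δ = Δθ·L/(v·dt) = 0.300919  →  δ = 0.2923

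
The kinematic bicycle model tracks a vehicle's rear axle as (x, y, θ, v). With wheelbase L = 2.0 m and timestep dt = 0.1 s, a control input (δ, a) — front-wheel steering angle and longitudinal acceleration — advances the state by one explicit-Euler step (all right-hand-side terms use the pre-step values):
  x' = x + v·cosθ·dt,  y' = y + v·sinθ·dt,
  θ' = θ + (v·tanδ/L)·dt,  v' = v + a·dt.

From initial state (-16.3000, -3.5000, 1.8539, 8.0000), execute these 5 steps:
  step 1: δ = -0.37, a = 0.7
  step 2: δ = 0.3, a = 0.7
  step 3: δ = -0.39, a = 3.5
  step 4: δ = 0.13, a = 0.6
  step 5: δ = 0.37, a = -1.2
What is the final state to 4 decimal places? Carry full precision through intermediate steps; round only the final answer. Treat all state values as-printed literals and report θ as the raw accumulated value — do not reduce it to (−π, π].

after step 1 (δ=-0.37, a=0.7): (-16.523470, -2.731846, 1.698755, 8.070000)
after step 2 (δ=0.3, a=0.7): (-16.626451, -1.931443, 1.823572, 8.140000)
after step 3 (δ=-0.39, a=3.5): (-16.830026, -1.143310, 1.656273, 8.490000)
after step 4 (δ=0.13, a=0.6): (-16.902507, -0.297410, 1.711771, 8.550000)
after step 5 (δ=0.37, a=-1.2): (-17.022641, 0.549108, 1.877582, 8.430000)

(-17.0226, 0.5491, 1.8776, 8.4300)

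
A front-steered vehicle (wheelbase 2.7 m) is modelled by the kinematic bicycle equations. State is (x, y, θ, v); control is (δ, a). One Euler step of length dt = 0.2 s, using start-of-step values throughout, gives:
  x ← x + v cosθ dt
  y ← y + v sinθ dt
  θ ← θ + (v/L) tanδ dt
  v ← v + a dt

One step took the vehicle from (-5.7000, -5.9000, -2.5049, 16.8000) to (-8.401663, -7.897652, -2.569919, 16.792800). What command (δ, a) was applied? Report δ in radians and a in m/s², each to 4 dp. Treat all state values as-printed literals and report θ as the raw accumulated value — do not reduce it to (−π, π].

a = (v'−v)/dt = (-0.007200)/0.2 = -0.0360
Δθ = θ'−θ = -0.065019;  (v·dt/L) = 16.8000·0.2/2.7 = 1.244444
tan δ = Δθ·L/(v·dt) = -0.052247  →  δ = -0.0522

δ = -0.0522, a = -0.0360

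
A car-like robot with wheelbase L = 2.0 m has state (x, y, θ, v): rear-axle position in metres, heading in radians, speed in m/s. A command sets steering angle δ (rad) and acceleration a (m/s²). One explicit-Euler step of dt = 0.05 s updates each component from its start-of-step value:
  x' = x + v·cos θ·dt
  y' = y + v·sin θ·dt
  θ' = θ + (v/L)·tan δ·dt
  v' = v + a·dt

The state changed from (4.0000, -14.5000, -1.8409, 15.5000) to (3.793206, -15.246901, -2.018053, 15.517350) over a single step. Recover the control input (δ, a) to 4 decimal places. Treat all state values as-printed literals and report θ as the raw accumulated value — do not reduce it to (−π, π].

δ = -0.4288, a = 0.3470

a = (v'−v)/dt = (0.017350)/0.05 = 0.3470
Δθ = θ'−θ = -0.177153;  (v·dt/L) = 15.5000·0.05/2.0 = 0.387500
tan δ = Δθ·L/(v·dt) = -0.457169  →  δ = -0.4288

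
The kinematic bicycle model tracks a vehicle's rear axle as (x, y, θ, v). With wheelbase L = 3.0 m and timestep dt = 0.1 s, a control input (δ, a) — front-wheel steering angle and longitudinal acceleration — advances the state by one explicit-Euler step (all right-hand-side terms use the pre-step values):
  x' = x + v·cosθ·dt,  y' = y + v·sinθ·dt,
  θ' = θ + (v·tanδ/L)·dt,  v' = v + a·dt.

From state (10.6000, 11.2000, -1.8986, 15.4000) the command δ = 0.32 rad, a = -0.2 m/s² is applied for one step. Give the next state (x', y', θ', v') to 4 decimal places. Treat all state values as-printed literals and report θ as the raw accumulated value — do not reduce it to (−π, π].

x' = 10.6000 + 15.4000·cos(-1.8986)·0.1 = 10.1042
y' = 11.2000 + 15.4000·sin(-1.8986)·0.1 = 9.7420
θ' = -1.8986 + (15.4000/3.0)·tan(0.32)·0.1 = -1.7285
v' = 15.4000 − 0.2000·0.1 = 15.3800

(10.1042, 9.7420, -1.7285, 15.3800)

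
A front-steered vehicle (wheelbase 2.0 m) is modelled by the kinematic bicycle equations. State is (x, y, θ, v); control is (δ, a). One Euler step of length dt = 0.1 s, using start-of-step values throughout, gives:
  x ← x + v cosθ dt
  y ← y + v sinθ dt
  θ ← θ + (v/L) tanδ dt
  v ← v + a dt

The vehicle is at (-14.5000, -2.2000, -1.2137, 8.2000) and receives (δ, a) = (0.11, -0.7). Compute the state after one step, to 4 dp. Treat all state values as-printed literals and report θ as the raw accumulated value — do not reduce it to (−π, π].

(-14.2134, -2.9683, -1.1684, 8.1300)

x' = -14.5000 + 8.2000·cos(-1.2137)·0.1 = -14.2134
y' = -2.2000 + 8.2000·sin(-1.2137)·0.1 = -2.9683
θ' = -1.2137 + (8.2000/2.0)·tan(0.11)·0.1 = -1.1684
v' = 8.2000 − 0.7000·0.1 = 8.1300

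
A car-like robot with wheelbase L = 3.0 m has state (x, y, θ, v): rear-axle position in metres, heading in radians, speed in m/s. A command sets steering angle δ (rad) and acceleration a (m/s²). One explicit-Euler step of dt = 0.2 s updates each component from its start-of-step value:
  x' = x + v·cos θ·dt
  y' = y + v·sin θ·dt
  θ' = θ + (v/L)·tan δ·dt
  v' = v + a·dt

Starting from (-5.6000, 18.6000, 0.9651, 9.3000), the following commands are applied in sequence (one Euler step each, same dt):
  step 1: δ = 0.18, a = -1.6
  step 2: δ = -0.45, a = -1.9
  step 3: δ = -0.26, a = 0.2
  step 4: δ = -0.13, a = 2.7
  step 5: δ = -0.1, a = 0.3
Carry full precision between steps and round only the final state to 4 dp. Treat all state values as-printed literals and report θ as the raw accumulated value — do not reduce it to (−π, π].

after step 1 (δ=0.18, a=-1.6): (-4.541038, 20.129117, 1.077921, 8.980000)
after step 2 (δ=-0.45, a=-1.9): (-3.691241, 21.711350, 0.788732, 8.600000)
after step 3 (δ=-0.26, a=0.2): (-2.479079, 22.931622, 0.636213, 8.640000)
after step 4 (δ=-0.13, a=2.7): (-1.089159, 23.958319, 0.560908, 9.180000)
after step 5 (δ=-0.1, a=0.3): (0.465515, 24.934990, 0.499504, 9.240000)

(0.4655, 24.9350, 0.4995, 9.2400)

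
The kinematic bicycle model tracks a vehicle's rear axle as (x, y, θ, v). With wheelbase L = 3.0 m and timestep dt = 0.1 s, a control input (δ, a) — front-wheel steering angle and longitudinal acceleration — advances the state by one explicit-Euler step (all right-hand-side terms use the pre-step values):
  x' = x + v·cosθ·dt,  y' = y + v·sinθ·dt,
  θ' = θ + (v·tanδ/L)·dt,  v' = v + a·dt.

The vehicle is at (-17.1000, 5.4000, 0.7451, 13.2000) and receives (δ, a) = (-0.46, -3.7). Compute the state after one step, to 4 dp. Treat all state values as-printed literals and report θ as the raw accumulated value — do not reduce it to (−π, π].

x' = -17.1000 + 13.2000·cos(0.7451)·0.1 = -16.1298
y' = 5.4000 + 13.2000·sin(0.7451)·0.1 = 6.2950
θ' = 0.7451 + (13.2000/3.0)·tan(-0.46)·0.1 = 0.5271
v' = 13.2000 − 3.7000·0.1 = 12.8300

(-16.1298, 6.2950, 0.5271, 12.8300)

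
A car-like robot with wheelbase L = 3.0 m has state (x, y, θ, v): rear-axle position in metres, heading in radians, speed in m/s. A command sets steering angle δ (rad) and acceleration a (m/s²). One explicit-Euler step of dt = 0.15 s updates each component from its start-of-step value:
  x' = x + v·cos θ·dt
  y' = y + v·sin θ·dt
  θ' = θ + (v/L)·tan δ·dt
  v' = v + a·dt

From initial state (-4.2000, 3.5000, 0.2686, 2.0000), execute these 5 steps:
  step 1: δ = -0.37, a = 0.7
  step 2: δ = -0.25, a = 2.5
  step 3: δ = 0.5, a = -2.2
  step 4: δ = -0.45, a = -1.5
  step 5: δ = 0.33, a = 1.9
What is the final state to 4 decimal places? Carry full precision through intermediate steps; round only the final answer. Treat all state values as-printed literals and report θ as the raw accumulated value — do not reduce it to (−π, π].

after step 1 (δ=-0.37, a=0.7): (-3.910757, 3.579615, 0.229814, 2.105000)
after step 2 (δ=-0.25, a=2.5): (-3.603308, 3.651541, 0.202939, 2.480000)
after step 3 (δ=0.5, a=-2.2): (-3.238942, 3.726517, 0.270680, 2.150000)
after step 4 (δ=-0.45, a=-1.5): (-2.928185, 3.812750, 0.218752, 1.925000)
after step 5 (δ=0.33, a=1.9): (-2.646316, 3.875412, 0.251720, 2.210000)

(-2.6463, 3.8754, 0.2517, 2.2100)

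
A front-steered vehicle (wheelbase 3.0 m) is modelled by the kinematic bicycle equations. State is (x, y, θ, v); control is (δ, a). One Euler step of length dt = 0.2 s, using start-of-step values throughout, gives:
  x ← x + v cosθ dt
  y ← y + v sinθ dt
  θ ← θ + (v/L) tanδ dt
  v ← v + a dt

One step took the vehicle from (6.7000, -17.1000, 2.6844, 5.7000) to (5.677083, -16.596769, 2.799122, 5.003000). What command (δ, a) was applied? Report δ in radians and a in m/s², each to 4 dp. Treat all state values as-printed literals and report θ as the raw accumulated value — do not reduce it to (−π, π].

a = (v'−v)/dt = (-0.697000)/0.2 = -3.4850
Δθ = θ'−θ = 0.114722;  (v·dt/L) = 5.7000·0.2/3.0 = 0.380000
tan δ = Δθ·L/(v·dt) = 0.301900  →  δ = 0.2932

δ = 0.2932, a = -3.4850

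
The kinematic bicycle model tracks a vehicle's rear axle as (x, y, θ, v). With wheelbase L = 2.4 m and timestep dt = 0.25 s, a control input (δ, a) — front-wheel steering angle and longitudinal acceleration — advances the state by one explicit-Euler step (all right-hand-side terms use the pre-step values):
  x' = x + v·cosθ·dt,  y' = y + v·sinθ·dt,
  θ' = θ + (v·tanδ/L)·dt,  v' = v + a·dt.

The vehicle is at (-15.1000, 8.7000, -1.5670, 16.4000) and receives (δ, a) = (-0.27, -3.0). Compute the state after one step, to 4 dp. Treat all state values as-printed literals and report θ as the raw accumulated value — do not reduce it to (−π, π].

x' = -15.1000 + 16.4000·cos(-1.5670)·0.25 = -15.0844
y' = 8.7000 + 16.4000·sin(-1.5670)·0.25 = 4.6000
θ' = -1.5670 + (16.4000/2.4)·tan(-0.27)·0.25 = -2.0398
v' = 16.4000 − 3.0000·0.25 = 15.6500

(-15.0844, 4.6000, -2.0398, 15.6500)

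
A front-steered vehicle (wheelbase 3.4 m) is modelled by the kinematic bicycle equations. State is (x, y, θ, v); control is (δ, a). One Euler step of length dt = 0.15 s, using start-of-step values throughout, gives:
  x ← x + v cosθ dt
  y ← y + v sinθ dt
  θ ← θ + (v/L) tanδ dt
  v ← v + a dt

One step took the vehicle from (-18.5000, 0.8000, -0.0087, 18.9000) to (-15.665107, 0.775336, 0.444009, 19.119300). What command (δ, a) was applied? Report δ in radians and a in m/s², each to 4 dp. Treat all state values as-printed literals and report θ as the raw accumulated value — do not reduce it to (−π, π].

a = (v'−v)/dt = (0.219300)/0.15 = 1.4620
Δθ = θ'−θ = 0.452709;  (v·dt/L) = 18.9000·0.15/3.4 = 0.833824
tan δ = Δθ·L/(v·dt) = 0.542931  →  δ = 0.4974

δ = 0.4974, a = 1.4620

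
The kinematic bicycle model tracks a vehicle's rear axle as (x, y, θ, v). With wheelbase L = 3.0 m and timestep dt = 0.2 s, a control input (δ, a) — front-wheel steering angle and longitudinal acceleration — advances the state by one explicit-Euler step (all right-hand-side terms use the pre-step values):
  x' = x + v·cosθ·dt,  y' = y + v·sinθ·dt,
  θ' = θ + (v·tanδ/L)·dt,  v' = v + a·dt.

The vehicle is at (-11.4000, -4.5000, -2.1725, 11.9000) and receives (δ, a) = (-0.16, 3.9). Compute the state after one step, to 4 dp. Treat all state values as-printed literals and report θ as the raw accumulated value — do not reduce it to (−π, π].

(-12.7472, -6.4620, -2.3005, 12.6800)

x' = -11.4000 + 11.9000·cos(-2.1725)·0.2 = -12.7472
y' = -4.5000 + 11.9000·sin(-2.1725)·0.2 = -6.4620
θ' = -2.1725 + (11.9000/3.0)·tan(-0.16)·0.2 = -2.3005
v' = 11.9000 + 3.9000·0.2 = 12.6800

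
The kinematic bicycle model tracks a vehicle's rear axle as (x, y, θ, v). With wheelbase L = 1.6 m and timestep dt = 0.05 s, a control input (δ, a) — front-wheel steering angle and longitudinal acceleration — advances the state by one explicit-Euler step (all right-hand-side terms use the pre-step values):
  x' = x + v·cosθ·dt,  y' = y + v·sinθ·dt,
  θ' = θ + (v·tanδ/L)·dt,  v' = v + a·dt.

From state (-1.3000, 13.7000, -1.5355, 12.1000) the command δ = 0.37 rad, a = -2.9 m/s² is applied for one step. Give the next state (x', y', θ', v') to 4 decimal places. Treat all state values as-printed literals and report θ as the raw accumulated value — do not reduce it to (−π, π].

x' = -1.3000 + 12.1000·cos(-1.5355)·0.05 = -1.2787
y' = 13.7000 + 12.1000·sin(-1.5355)·0.05 = 13.0954
θ' = -1.5355 + (12.1000/1.6)·tan(0.37)·0.05 = -1.3888
v' = 12.1000 − 2.9000·0.05 = 11.9550

(-1.2787, 13.0954, -1.3888, 11.9550)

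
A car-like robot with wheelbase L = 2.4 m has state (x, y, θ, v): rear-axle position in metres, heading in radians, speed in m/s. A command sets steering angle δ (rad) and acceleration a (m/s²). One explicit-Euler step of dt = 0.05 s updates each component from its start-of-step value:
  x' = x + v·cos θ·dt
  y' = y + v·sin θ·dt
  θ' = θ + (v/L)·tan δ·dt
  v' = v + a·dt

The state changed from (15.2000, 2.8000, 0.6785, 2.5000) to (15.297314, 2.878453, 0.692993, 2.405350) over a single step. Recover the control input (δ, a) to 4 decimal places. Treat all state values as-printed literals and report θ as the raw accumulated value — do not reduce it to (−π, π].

a = (v'−v)/dt = (-0.094650)/0.05 = -1.8930
Δθ = θ'−θ = 0.014493;  (v·dt/L) = 2.5000·0.05/2.4 = 0.052083
tan δ = Δθ·L/(v·dt) = 0.278266  →  δ = 0.2714

δ = 0.2714, a = -1.8930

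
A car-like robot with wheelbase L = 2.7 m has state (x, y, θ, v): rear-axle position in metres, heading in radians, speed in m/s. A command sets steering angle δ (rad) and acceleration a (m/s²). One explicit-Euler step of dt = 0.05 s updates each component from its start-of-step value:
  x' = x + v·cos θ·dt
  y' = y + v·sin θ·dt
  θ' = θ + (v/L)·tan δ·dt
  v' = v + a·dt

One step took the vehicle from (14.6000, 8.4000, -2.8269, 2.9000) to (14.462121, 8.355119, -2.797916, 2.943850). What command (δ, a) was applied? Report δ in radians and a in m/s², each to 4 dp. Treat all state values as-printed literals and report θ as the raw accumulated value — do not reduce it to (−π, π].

a = (v'−v)/dt = (0.043850)/0.05 = 0.8770
Δθ = θ'−θ = 0.028984;  (v·dt/L) = 2.9000·0.05/2.7 = 0.053704
tan δ = Δθ·L/(v·dt) = 0.539702  →  δ = 0.4949

δ = 0.4949, a = 0.8770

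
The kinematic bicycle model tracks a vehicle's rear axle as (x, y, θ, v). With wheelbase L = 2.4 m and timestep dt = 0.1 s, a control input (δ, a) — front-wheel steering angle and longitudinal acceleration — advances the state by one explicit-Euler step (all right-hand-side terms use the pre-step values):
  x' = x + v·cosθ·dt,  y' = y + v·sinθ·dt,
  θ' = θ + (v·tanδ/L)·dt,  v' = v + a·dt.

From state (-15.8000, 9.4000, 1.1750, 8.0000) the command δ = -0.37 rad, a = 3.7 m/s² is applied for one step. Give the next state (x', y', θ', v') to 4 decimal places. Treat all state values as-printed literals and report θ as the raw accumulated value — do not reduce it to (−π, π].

(-15.4916, 10.1382, 1.0457, 8.3700)

x' = -15.8000 + 8.0000·cos(1.1750)·0.1 = -15.4916
y' = 9.4000 + 8.0000·sin(1.1750)·0.1 = 10.1382
θ' = 1.1750 + (8.0000/2.4)·tan(-0.37)·0.1 = 1.0457
v' = 8.0000 + 3.7000·0.1 = 8.3700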